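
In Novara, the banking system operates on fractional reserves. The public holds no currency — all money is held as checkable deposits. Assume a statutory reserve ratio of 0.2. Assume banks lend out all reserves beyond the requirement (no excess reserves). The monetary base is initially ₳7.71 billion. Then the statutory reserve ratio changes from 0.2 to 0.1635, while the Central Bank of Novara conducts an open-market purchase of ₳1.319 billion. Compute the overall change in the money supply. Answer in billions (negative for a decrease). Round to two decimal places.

Before: m₁ = 1 / (0.2) = 5, MB₁ = 7.71, so M₁ = 5 × 7.71 = 38.55 billion.
After: m₂ = 1 / (0.1635) ≈ 6.1162, MB₂ = 7.71 + 1.319 = 9.029, so M₂ = 6.1162 × 9.029 ≈ 55.2232 billion.
ΔM = M₂ − M₁ = 55.2232 − 38.55 = 16.6732 billion.

₳16.67 billion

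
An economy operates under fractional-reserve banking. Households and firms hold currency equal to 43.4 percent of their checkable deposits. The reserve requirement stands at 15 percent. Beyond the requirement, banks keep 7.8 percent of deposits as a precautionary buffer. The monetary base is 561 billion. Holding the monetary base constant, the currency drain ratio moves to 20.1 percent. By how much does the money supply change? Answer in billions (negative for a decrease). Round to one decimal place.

355.3 billion

Initially m₁ = (1 + 0.434) / (0.15 + 0.078 + 0.434) ≈ 2.16616, so M₁ = 2.16616 × 561 ≈ 1215.2158 billion.
After the change m₂ = (1 + 0.201) / (0.15 + 0.078 + 0.201) ≈ 2.79953, so M₂ = 2.79953 × 561 ≈ 1570.5363 billion.
ΔM = M₂ − M₁ = 1570.5363 − 1215.2158 = 355.3205 billion.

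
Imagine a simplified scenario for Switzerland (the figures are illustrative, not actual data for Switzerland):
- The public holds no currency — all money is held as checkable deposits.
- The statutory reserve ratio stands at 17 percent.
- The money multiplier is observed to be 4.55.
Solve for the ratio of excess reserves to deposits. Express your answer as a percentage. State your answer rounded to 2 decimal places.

4.98%

Using m = 4.55. Since m = (1 + c)/(c + rr + e), the denominator satisfies c + rr + e = (1 + c)/m = (1 + 0) / 4.55 ≈ 0.219780.
With c = 0 and rr = 0.17, the ratio of excess reserves to deposits is 0.219780 − 0 − 0.17 = 0.04978.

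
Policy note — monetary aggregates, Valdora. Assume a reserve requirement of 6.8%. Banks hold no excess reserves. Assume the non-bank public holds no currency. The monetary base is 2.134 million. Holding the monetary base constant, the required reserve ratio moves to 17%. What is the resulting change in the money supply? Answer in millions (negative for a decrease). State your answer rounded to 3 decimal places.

Initially m₁ = 1 / (0.068) ≈ 14.70588, so M₁ = 14.70588 × 2.134 ≈ 31.3823 million.
After the change m₂ = 1 / (0.17) ≈ 5.88235, so M₂ = 5.88235 × 2.134 ≈ 12.5529 million.
ΔM = M₂ − M₁ = 12.5529 − 31.3823 = -18.8294 million.

-18.829 million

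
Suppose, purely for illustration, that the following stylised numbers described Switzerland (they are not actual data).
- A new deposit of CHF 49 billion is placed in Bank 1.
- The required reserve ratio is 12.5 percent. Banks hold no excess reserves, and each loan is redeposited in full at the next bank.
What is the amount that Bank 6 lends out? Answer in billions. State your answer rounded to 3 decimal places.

Each bank lends a fraction (1 − rr) = 0.8750 of the deposit it receives, so Bank 6 receives 49·0.8750^5 and lends 49·0.8750^6 ≈ 21.9910 billion.

CHF 21.991 billion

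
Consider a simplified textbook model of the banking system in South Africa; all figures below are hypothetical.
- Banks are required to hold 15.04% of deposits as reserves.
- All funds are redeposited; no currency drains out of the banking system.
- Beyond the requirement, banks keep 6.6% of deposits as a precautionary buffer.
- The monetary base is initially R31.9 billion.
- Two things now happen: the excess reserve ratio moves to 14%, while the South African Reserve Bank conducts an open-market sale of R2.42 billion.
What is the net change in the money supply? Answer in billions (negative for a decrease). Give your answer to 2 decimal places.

Before: m₁ = 1 / (0.1504 + 0.066) ≈ 4.62107, MB₁ = 31.9, so M₁ = 4.62107 × 31.9 ≈ 147.4121 billion.
After: m₂ = 1 / (0.1504 + 0.14) ≈ 3.44353, MB₂ = 31.9 − 2.42 = 29.48, so M₂ = 3.44353 × 29.48 ≈ 101.5153 billion.
ΔM = M₂ − M₁ = 101.5153 − 147.4121 = -45.8968 billion.

-45.90 billion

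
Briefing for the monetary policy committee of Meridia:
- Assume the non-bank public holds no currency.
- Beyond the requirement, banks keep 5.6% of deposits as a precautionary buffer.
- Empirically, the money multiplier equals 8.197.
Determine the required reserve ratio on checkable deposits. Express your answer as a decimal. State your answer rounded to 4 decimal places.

Using m = 8.197. Since m = (1 + c)/(c + rr + e), the denominator satisfies c + rr + e = (1 + c)/m = (1 + 0) / 8.197 ≈ 0.121996.
With c = 0 and e = 0.056, the required reserve ratio on checkable deposits is 0.121996 − 0 − 0.056 = 0.065996.

0.0660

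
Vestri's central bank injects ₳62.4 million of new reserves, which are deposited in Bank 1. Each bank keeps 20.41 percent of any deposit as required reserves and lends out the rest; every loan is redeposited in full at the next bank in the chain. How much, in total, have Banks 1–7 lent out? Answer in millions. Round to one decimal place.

₳194.1 million

Bank i lends (1 − rr)^i of the original deposit: Bank 1 lends 62.4·0.7959 ≈ 49.6642, Bank 2 lends 62.4·0.7959² ≈ 39.5277, and so on.
Summing a geometric series: total = 62.4·[0.7959·(1 − 0.7959^7) / (1 − 0.7959)] ≈ 194.1048 million.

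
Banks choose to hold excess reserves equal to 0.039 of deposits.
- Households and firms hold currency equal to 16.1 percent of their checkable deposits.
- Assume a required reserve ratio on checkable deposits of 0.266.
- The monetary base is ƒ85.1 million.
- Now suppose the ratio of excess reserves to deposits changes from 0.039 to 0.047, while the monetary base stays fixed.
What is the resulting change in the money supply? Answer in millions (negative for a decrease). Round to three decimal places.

Initially m₁ = (1 + 0.161) / (0.266 + 0.039 + 0.161) ≈ 2.491416, so M₁ = 2.491416 × 85.1 ≈ 212.0195 million.
After the change m₂ = (1 + 0.161) / (0.266 + 0.047 + 0.161) ≈ 2.449367, so M₂ = 2.449367 × 85.1 ≈ 208.4411 million.
ΔM = M₂ − M₁ = 208.4411 − 212.0195 = -3.5784 million.

-3.578 million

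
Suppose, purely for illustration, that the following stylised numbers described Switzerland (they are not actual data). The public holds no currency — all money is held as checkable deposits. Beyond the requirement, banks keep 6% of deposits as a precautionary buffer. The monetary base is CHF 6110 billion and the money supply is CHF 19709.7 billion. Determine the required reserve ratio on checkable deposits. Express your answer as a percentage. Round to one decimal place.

25.0%

Using m = M/MB = 19709.7/6110 ≈ 3.225810. Since m = (1 + c)/(c + rr + e), the denominator satisfies c + rr + e = (1 + c)/m = (1 + 0) / 3.225810 ≈ 0.310000.
With c = 0 and e = 0.06, the required reserve ratio on checkable deposits is 0.310000 − 0 − 0.06 = 0.25.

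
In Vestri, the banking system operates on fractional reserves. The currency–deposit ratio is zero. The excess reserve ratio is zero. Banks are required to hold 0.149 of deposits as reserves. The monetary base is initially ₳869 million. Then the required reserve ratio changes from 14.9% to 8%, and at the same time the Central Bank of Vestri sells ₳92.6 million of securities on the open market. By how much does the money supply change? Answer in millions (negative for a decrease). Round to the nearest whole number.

₳3873 million

Before: m₁ = 1 / (0.149) ≈ 6.7114, MB₁ = 869, so M₁ = 6.7114 × 869 = 5832.2066 million.
After: m₂ = 1 / (0.08) = 12.5, MB₂ = 869 − 92.6 = 776.4, so M₂ = 12.5 × 776.4 = 9705 million.
ΔM = M₂ − M₁ = 9705 − 5832.2066 = 3872.7934 million.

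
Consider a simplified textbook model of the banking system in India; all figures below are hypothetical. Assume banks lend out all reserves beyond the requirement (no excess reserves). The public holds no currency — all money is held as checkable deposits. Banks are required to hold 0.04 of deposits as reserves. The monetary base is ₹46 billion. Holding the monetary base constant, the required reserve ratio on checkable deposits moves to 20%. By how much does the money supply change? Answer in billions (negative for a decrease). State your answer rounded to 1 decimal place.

-920.0 billion

Initially m₁ = 1 / (0.04) = 25, so M₁ = 25 × 46 = 1150 billion.
After the change m₂ = 1 / (0.2) = 5, so M₂ = 5 × 46 = 230 billion.
ΔM = M₂ − M₁ = 230 − 1150 = -920 billion.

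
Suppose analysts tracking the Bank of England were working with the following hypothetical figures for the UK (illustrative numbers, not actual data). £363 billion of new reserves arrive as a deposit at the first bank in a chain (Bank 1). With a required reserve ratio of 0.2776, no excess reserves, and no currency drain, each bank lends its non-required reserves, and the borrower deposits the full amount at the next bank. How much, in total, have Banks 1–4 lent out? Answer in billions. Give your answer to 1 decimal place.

£687.4 billion

Bank i lends (1 − rr)^i of the original deposit: Bank 1 lends 363·0.7224 = 262.2312, Bank 2 lends 363·0.7224² ≈ 189.4358, and so on.
Summing a geometric series: total = 363·[0.7224·(1 − 0.7224^4) / (1 − 0.7224)] ≈ 687.3748 billion.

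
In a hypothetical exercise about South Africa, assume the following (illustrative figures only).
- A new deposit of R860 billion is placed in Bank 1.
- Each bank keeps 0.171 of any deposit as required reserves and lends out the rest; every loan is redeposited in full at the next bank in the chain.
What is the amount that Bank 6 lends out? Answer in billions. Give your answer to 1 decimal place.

R279.1 billion

Each bank lends a fraction (1 − rr) = 0.8290 of the deposit it receives, so Bank 6 receives 860·0.8290^5 and lends 860·0.8290^6 ≈ 279.1423 billion.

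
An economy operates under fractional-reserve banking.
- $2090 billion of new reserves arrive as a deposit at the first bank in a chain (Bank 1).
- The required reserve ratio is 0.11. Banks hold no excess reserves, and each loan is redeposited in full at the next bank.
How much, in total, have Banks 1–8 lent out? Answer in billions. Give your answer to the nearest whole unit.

Bank i lends (1 − rr)^i of the original deposit: Bank 1 lends 2090·0.8900 = 1860.1000, Bank 2 lends 2090·0.8900² = 1655.4890, and so on.
Summing a geometric series: total = 2090·[0.8900·(1 − 0.8900^8) / (1 − 0.8900)] ≈ 10253.2283 billion.

$10253 billion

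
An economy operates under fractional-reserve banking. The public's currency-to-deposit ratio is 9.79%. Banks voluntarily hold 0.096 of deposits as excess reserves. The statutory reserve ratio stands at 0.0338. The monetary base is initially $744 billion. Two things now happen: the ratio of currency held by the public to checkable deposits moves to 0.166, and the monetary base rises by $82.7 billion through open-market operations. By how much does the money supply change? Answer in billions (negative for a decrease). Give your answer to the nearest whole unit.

-329 billion

Before: m₁ = (1 + 0.0979) / (0.0338 + 0.096 + 0.0979) ≈ 4.8217, MB₁ = 744, so M₁ = 4.8217 × 744 = 3587.3448 billion.
After: m₂ = (1 + 0.166) / (0.0338 + 0.096 + 0.166) ≈ 3.9419, MB₂ = 744 + 82.7 = 826.7, so M₂ = 3.9419 × 826.7 ≈ 3258.7687 billion.
ΔM = M₂ − M₁ = 3258.7687 − 3587.3448 = -328.5761 billion.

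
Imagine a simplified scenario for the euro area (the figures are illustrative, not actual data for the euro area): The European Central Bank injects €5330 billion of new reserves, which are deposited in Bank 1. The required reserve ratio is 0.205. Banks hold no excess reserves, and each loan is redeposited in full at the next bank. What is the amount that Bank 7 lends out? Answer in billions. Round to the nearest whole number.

€1070 billion

Each bank lends a fraction (1 − rr) = 0.7950 of the deposit it receives, so Bank 7 receives 5330·0.7950^6 and lends 5330·0.7950^7 ≈ 1069.7865 billion.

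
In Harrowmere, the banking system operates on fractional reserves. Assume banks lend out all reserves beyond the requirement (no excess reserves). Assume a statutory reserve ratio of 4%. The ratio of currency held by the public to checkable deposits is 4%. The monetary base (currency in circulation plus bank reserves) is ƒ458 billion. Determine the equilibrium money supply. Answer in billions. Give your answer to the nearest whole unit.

ƒ5954 billion

The money multiplier is m = (1 + c) / (rr + c) = (1 + 0.04) / (0.04 + 0.04) = 13.
So M = m × MB = 13 × 458 = 5954 billion.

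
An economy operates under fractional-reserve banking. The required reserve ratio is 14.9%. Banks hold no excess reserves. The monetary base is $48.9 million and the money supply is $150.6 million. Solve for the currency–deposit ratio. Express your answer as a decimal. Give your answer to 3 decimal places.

0.260

Using m = M/MB = 150.6/48.9 ≈ 3.079755. From m = (1 + c)/(c + rr + e), rearranging gives 1 + c = m·(c + rr + e), so c·(1 − m) = m·(rr + e) − 1.
Hence c = [m·(rr + e) − 1]/(1 − m) = [3.079755 × (0.149 + 0) − 1] / (1 − 3.079755) ≈ 0.260183.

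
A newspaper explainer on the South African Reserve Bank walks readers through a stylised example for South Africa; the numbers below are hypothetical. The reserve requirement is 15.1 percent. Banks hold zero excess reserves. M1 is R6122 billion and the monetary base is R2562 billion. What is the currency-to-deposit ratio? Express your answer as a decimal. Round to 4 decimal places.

0.4600

Using m = M/MB = 6122/2562 ≈ 2.389539. From m = (1 + c)/(c + rr + e), rearranging gives 1 + c = m·(c + rr + e), so c·(1 − m) = m·(rr + e) − 1.
Hence c = [m·(rr + e) − 1]/(1 − m) = [2.389539 × (0.151 + 0) − 1] / (1 − 2.389539) ≈ 0.459994.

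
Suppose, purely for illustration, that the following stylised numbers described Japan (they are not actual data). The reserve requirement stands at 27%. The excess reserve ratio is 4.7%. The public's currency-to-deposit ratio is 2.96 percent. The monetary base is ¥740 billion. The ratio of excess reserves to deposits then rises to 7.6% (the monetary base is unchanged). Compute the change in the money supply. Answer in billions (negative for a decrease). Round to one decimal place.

Initially m₁ = (1 + 0.0296) / (0.27 + 0.047 + 0.0296) ≈ 2.97057, so M₁ = 2.97057 × 740 = 2198.2218 billion.
After the change m₂ = (1 + 0.0296) / (0.27 + 0.076 + 0.0296) ≈ 2.74121, so M₂ = 2.74121 × 740 = 2028.4954 billion.
ΔM = M₂ − M₁ = 2028.4954 − 2198.2218 = -169.7264 billion.

-169.7 billion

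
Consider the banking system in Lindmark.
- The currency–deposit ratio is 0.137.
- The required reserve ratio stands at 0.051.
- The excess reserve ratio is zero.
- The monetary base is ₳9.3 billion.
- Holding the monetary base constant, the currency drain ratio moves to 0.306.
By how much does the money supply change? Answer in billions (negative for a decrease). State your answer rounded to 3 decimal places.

Initially m₁ = (1 + 0.137) / (0.051 + 0.137) ≈ 6.04787, so M₁ = 6.04787 × 9.3 ≈ 56.2452 billion.
After the change m₂ = (1 + 0.306) / (0.051 + 0.306) ≈ 3.65826, so M₂ = 3.65826 × 9.3 ≈ 34.0218 billion.
ΔM = M₂ − M₁ = 34.0218 − 56.2452 = -22.2234 billion.

-22.223 billion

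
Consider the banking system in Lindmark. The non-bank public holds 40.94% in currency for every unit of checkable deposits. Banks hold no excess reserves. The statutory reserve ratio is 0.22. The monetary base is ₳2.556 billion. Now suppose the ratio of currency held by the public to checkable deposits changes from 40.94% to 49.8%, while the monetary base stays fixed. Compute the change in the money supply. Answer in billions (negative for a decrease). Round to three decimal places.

Initially m₁ = (1 + 0.4094) / (0.22 + 0.4094) ≈ 2.23928, so M₁ = 2.23928 × 2.556 ≈ 5.7236 billion.
After the change m₂ = (1 + 0.498) / (0.22 + 0.498) ≈ 2.08635, so M₂ = 2.08635 × 2.556 ≈ 5.3327 billion.
ΔM = M₂ − M₁ = 5.3327 − 5.7236 = -0.3909 billion.

-0.391 billion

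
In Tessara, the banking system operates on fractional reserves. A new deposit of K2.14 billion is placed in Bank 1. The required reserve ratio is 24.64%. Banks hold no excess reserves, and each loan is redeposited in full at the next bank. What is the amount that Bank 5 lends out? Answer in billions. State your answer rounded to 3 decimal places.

Each bank lends a fraction (1 − rr) = 0.7536 of the deposit it receives, so Bank 5 receives 2.14·0.7536^4 and lends 2.14·0.7536^5 ≈ 0.5201 billion.

K0.520 billion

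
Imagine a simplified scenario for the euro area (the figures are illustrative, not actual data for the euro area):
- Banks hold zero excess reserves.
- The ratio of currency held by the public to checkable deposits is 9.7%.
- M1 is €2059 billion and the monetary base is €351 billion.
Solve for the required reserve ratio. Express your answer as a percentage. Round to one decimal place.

Using m = M/MB = 2059/351 ≈ 5.866097. Since m = (1 + c)/(c + rr + e), the denominator satisfies c + rr + e = (1 + c)/m = (1 + 0.097) / 5.866097 ≈ 0.187007.
With c = 0.097 and e = 0, the required reserve ratio is 0.187007 − 0.097 − 0 = 0.090007.

9.0%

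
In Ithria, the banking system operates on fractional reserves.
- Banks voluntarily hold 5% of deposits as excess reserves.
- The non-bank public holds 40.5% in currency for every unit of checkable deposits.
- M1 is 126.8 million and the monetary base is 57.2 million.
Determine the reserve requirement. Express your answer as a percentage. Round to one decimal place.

Using m = M/MB = 126.8/57.2 ≈ 2.216783. Since m = (1 + c)/(c + rr + e), the denominator satisfies c + rr + e = (1 + c)/m = (1 + 0.405) / 2.216783 ≈ 0.633801.
With c = 0.405 and e = 0.05, the reserve requirement is 0.633801 − 0.405 − 0.05 = 0.178801.

17.9%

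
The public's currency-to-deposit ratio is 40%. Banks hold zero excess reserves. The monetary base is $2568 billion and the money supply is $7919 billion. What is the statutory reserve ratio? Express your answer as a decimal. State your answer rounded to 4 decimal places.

Using m = M/MB = 7919/2568 ≈ 3.083723. Since m = (1 + c)/(c + rr + e), the denominator satisfies c + rr + e = (1 + c)/m = (1 + 0.4) / 3.083723 ≈ 0.453997.
With c = 0.4 and e = 0, the statutory reserve ratio is 0.453997 − 0.4 − 0 = 0.053997.

0.0540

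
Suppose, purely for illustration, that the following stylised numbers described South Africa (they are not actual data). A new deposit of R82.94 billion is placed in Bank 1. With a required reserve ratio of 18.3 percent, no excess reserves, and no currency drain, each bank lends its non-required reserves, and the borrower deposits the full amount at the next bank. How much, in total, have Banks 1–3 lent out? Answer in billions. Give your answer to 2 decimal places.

Bank i lends (1 − rr)^i of the original deposit: Bank 1 lends 82.94·0.8170 ≈ 67.7620, Bank 2 lends 82.94·0.8170² ≈ 55.3615, and so on.
Summing a geometric series: total = 82.94·[0.8170·(1 − 0.8170^3) / (1 − 0.8170)] ≈ 168.3539 billion.

R168.35 billion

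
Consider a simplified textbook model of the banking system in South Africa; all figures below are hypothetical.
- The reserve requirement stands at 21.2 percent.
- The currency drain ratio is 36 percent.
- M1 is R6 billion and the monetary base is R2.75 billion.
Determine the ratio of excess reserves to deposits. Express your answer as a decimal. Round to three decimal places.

Using m = M/MB = 6/2.75 ≈ 2.181818. Since m = (1 + c)/(c + rr + e), the denominator satisfies c + rr + e = (1 + c)/m = (1 + 0.36) / 2.181818 ≈ 0.623333.
With c = 0.36 and rr = 0.212, the ratio of excess reserves to deposits is 0.623333 − 0.36 − 0.212 = 0.051333.

0.051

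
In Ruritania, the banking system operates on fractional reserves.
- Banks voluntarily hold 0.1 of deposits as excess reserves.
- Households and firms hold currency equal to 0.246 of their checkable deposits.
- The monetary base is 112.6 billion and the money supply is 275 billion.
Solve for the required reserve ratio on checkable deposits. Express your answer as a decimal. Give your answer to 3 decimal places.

0.164

Using m = M/MB = 275/112.6 ≈ 2.442274. Since m = (1 + c)/(c + rr + e), the denominator satisfies c + rr + e = (1 + c)/m = (1 + 0.246) / 2.442274 ≈ 0.510180.
With c = 0.246 and e = 0.1, the required reserve ratio on checkable deposits is 0.510180 − 0.246 − 0.1 = 0.16418.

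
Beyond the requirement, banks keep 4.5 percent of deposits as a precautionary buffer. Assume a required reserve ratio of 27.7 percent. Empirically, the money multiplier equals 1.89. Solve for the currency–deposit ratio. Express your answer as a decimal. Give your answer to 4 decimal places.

0.4398

Using m = 1.89. From m = (1 + c)/(c + rr + e), rearranging gives 1 + c = m·(c + rr + e), so c·(1 − m) = m·(rr + e) − 1.
Hence c = [m·(rr + e) − 1]/(1 − m) = [1.89 × (0.277 + 0.045) − 1] / (1 − 1.89) ≈ 0.439798.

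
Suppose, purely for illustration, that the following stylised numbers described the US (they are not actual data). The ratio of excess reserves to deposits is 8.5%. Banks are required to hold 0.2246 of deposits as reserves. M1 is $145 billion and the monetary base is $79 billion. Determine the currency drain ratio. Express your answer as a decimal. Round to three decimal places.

Using m = M/MB = 145/79 ≈ 1.835443. From m = (1 + c)/(c + rr + e), rearranging gives 1 + c = m·(c + rr + e), so c·(1 − m) = m·(rr + e) − 1.
Hence c = [m·(rr + e) − 1]/(1 − m) = [1.835443 × (0.2246 + 0.085) − 1] / (1 − 1.835443) ≈ 0.516788.

0.517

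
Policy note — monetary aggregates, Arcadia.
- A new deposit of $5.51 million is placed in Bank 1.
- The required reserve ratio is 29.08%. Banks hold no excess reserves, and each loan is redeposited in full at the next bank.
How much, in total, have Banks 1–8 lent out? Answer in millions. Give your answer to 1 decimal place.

$12.6 million

Bank i lends (1 − rr)^i of the original deposit: Bank 1 lends 5.51·0.7092 ≈ 3.9077, Bank 2 lends 5.51·0.7092² ≈ 2.7713, and so on.
Summing a geometric series: total = 5.51·[0.7092·(1 − 0.7092^8) / (1 − 0.7092)] ≈ 12.5778 million.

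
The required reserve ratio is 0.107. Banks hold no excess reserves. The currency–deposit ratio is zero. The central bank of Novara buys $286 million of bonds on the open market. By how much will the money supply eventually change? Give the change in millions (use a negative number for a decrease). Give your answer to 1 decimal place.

$2672.9 million

The simple money multiplier is m = 1/rr = 1/0.107 ≈ 9.34579.
An open-market purchase increases the monetary base by 286 million, so ΔM = m × ΔMB = 9.34579 × 286 ≈ 2672.8959 million.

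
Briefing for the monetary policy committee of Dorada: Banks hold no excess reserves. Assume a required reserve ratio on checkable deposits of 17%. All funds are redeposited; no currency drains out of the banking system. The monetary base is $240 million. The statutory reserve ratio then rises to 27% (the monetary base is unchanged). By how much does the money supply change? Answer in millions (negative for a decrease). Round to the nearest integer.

Initially m₁ = 1 / (0.17) ≈ 5.8824, so M₁ = 5.8824 × 240 = 1411.776 million.
After the change m₂ = 1 / (0.27) ≈ 3.7037, so M₂ = 3.7037 × 240 = 888.888 million.
ΔM = M₂ − M₁ = 888.888 − 1411.776 = -522.888 million.

-523 million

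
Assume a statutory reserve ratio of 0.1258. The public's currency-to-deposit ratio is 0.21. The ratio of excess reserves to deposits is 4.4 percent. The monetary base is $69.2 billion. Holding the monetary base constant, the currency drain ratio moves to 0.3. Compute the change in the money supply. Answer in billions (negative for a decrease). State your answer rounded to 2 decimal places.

Initially m₁ = (1 + 0.21) / (0.1258 + 0.044 + 0.21) ≈ 3.18589, so M₁ = 3.18589 × 69.2 ≈ 220.4636 billion.
After the change m₂ = (1 + 0.3) / (0.1258 + 0.044 + 0.3) ≈ 2.76713, so M₂ = 2.76713 × 69.2 ≈ 191.4854 billion.
ΔM = M₂ − M₁ = 191.4854 − 220.4636 = -28.9782 billion.

-28.98 billion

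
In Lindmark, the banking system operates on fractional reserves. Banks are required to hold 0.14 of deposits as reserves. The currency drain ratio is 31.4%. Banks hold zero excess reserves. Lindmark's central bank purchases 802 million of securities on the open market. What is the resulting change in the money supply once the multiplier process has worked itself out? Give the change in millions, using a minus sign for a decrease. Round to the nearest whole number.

The money multiplier is m = (1 + c) / (rr + c) = (1 + 0.314) / (0.14 + 0.314) ≈ 2.8943.
The purchase adds 802 million of base, so ΔM = m × ΔMB = 2.8943 × (+802) = 2321.2286 million.

2321 million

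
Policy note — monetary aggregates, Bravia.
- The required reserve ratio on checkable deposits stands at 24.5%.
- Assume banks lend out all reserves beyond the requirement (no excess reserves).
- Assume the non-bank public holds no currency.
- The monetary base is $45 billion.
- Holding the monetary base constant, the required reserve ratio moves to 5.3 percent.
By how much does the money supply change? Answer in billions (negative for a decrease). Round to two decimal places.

$665.38 billion

Initially m₁ = 1 / (0.245) ≈ 4.08163, so M₁ = 4.08163 × 45 ≈ 183.6733 billion.
After the change m₂ = 1 / (0.053) ≈ 18.86792, so M₂ = 18.86792 × 45 = 849.0564 billion.
ΔM = M₂ − M₁ = 849.0564 − 183.6733 = 665.3831 billion.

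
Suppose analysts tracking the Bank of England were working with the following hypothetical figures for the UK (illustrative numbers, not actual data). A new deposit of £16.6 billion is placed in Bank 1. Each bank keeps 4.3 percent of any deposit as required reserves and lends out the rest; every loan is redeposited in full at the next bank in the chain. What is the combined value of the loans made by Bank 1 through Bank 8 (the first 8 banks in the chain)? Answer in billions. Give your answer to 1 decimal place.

Bank i lends (1 − rr)^i of the original deposit: Bank 1 lends 16.6·0.9570 = 15.8862, Bank 2 lends 16.6·0.9570² ≈ 15.2031, and so on.
Summing a geometric series: total = 16.6·[0.9570·(1 − 0.9570^8) / (1 − 0.9570)] ≈ 109.5221 billion.

£109.5 billion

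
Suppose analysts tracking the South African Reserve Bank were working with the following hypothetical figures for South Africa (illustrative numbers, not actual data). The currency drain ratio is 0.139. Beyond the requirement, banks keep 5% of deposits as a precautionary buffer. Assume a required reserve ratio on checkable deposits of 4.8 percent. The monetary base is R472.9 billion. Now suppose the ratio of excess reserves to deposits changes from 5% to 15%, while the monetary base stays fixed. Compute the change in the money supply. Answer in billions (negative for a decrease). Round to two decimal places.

Initially m₁ = (1 + 0.139) / (0.048 + 0.05 + 0.139) ≈ 4.805907, so M₁ = 4.805907 × 472.9 ≈ 2272.7134 billion.
After the change m₂ = (1 + 0.139) / (0.048 + 0.15 + 0.139) ≈ 3.379822, so M₂ = 3.379822 × 472.9 ≈ 1598.3178 billion.
ΔM = M₂ − M₁ = 1598.3178 − 2272.7134 = -674.3956 billion.

-674.40 billion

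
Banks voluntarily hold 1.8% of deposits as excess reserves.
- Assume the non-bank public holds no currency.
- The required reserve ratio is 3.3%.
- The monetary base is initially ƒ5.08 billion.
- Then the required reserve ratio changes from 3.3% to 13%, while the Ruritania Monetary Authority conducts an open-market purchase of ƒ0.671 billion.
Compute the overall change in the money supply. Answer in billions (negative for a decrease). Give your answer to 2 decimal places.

-60.75 billion

Before: m₁ = 1 / (0.033 + 0.018) ≈ 19.6078, MB₁ = 5.08, so M₁ = 19.6078 × 5.08 ≈ 99.6076 billion.
After: m₂ = 1 / (0.13 + 0.018) ≈ 6.7568, MB₂ = 5.08 + 0.671 = 5.751, so M₂ = 6.7568 × 5.751 ≈ 38.8584 billion.
ΔM = M₂ − M₁ = 38.8584 − 99.6076 = -60.7492 billion.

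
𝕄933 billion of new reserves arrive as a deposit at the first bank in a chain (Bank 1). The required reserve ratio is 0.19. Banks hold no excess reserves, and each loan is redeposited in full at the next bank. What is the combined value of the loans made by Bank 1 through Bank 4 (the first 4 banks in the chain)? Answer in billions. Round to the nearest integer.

Bank i lends (1 − rr)^i of the original deposit: Bank 1 lends 933·0.8100 = 755.7300, Bank 2 lends 933·0.8100² = 612.1413, and so on.
Summing a geometric series: total = 933·[0.8100·(1 − 0.8100^4) / (1 − 0.8100)] ≈ 2265.3317 billion.

𝕄2265 billion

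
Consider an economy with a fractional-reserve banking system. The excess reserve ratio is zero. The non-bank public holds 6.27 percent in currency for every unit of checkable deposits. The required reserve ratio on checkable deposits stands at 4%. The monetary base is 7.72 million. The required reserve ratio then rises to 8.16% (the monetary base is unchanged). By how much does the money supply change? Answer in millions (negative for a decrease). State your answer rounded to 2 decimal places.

Initially m₁ = (1 + 0.0627) / (0.04 + 0.0627) ≈ 10.3476, so M₁ = 10.3476 × 7.72 ≈ 79.8835 million.
After the change m₂ = (1 + 0.0627) / (0.0816 + 0.0627) ≈ 7.3645, so M₂ = 7.3645 × 7.72 ≈ 56.8539 million.
ΔM = M₂ − M₁ = 56.8539 − 79.8835 = -23.0296 million.

-23.03 million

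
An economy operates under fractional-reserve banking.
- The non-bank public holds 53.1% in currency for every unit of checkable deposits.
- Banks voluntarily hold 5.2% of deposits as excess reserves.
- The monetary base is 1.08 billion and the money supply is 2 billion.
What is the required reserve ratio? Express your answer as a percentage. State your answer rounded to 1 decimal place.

Using m = M/MB = 2/1.08 ≈ 1.851852. Since m = (1 + c)/(c + rr + e), the denominator satisfies c + rr + e = (1 + c)/m = (1 + 0.531) / 1.851852 ≈ 0.826740.
With c = 0.531 and e = 0.052, the required reserve ratio is 0.826740 − 0.531 − 0.052 = 0.24374.

24.4%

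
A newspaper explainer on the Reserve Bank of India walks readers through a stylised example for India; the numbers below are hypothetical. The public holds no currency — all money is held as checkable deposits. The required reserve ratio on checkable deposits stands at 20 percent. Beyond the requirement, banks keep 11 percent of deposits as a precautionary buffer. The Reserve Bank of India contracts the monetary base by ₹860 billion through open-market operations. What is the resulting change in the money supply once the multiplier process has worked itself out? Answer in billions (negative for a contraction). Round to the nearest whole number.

-2774 billion

The money multiplier is m = 1 / (rr + e) = 1 / (0.2 + 0.11) ≈ 3.2258.
The sale removes 860 billion of base, so ΔM = m × ΔMB = 3.2258 × (−860) = -2774.188 billion.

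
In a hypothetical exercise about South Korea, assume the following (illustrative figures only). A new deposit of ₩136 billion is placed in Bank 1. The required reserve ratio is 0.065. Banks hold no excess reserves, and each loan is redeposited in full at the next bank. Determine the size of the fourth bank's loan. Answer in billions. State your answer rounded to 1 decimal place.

₩103.9 billion

Each bank lends a fraction (1 − rr) = 0.9350 of the deposit it receives, so Bank 4 receives 136·0.9350^3 and lends 136·0.9350^4 ≈ 103.9406 billion.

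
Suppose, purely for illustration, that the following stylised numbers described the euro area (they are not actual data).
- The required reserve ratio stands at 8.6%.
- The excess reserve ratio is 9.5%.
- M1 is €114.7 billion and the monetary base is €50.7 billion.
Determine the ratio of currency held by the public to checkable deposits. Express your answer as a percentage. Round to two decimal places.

46.78%

Using m = M/MB = 114.7/50.7 ≈ 2.262327. From m = (1 + c)/(c + rr + e), rearranging gives 1 + c = m·(c + rr + e), so c·(1 − m) = m·(rr + e) − 1.
Hence c = [m·(rr + e) − 1]/(1 − m) = [2.262327 × (0.086 + 0.095) − 1] / (1 − 2.262327) ≈ 0.467802.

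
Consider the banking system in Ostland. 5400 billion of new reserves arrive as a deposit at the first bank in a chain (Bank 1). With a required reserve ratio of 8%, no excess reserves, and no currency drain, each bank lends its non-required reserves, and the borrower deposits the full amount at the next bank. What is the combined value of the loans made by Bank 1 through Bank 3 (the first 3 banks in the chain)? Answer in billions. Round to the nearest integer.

13743 billion

Bank i lends (1 − rr)^i of the original deposit: Bank 1 lends 5400·0.9200 = 4968.0000, Bank 2 lends 5400·0.9200² = 4570.5600, and so on.
Summing a geometric series: total = 5400·[0.9200·(1 − 0.9200^3) / (1 − 0.9200)] = 13743.4752 billion.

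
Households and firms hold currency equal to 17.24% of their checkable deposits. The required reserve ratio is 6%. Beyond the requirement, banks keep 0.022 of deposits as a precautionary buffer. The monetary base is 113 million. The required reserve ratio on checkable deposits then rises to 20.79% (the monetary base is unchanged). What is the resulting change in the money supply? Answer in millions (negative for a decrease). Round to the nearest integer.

Initially m₁ = (1 + 0.1724) / (0.06 + 0.022 + 0.1724) ≈ 4.6085, so M₁ = 4.6085 × 113 = 520.7605 million.
After the change m₂ = (1 + 0.1724) / (0.2079 + 0.022 + 0.1724) ≈ 2.9142, so M₂ = 2.9142 × 113 = 329.3046 million.
ΔM = M₂ − M₁ = 329.3046 − 520.7605 = -191.4559 million.

-191 million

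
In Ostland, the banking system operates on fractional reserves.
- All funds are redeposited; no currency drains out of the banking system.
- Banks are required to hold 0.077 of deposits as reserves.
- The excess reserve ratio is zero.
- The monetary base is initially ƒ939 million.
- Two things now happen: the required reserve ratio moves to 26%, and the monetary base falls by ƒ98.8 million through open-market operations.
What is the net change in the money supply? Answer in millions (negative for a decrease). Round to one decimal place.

Before: m₁ = 1 / (0.077) ≈ 12.98701, MB₁ = 939, so M₁ = 12.98701 × 939 ≈ 12194.8024 million.
After: m₂ = 1 / (0.26) ≈ 3.84615, MB₂ = 939 − 98.8 = 840.2, so M₂ = 3.84615 × 840.2 ≈ 3231.5352 million.
ΔM = M₂ − M₁ = 3231.5352 − 12194.8024 = -8963.2672 million.

-8963.3 million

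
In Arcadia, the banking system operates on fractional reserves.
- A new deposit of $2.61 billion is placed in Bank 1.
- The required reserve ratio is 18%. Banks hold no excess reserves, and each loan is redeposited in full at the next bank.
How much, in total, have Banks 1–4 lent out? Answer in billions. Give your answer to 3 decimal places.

Bank i lends (1 − rr)^i of the original deposit: Bank 1 lends 2.61·0.8200 = 2.1402, Bank 2 lends 2.61·0.8200² ≈ 1.7550, and so on.
Summing a geometric series: total = 2.61·[0.8200·(1 − 0.8200^4) / (1 − 0.8200)] ≈ 6.5143 billion.

$6.514 billion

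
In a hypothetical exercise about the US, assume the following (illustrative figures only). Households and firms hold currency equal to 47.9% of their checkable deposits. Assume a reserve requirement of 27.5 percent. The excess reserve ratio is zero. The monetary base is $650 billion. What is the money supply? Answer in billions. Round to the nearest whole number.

$1275 billion

The money multiplier is m = (1 + c) / (rr + c) = (1 + 0.479) / (0.275 + 0.479) ≈ 1.9615.
So M = m × MB = 1.9615 × 650 = 1274.975 billion.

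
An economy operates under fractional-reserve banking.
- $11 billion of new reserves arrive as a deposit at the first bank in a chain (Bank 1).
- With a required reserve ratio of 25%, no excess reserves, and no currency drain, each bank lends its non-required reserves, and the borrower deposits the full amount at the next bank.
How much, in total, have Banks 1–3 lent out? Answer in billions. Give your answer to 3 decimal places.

$19.078 billion

Bank i lends (1 − rr)^i of the original deposit: Bank 1 lends 11·0.7500 = 8.2500, Bank 2 lends 11·0.7500² = 6.1875, and so on.
Summing a geometric series: total = 11·[0.7500·(1 − 0.7500^3) / (1 − 0.7500)] ≈ 19.0781 billion.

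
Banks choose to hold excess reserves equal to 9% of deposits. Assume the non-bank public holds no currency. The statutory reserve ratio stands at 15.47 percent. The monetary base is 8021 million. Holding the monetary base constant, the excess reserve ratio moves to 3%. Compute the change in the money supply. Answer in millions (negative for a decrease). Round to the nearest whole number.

10648 million

Initially m₁ = 1 / (0.1547 + 0.09) ≈ 4.08664, so M₁ = 4.08664 × 8021 ≈ 32778.9394 million.
After the change m₂ = 1 / (0.1547 + 0.03) ≈ 5.41419, so M₂ = 5.41419 × 8021 ≈ 43427.218 million.
ΔM = M₂ − M₁ = 43427.218 − 32778.9394 = 10648.2786 million.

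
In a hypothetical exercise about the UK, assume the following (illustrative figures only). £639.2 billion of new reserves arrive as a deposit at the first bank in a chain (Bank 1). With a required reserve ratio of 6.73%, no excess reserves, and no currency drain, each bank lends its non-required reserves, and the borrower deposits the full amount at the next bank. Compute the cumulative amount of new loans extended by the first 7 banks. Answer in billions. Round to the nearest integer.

Bank i lends (1 − rr)^i of the original deposit: Bank 1 lends 639.2·0.9327 ≈ 596.1818, Bank 2 lends 639.2·0.9327² ≈ 556.0588, and so on.
Summing a geometric series: total = 639.2·[0.9327·(1 − 0.9327^7) / (1 − 0.9327)] ≈ 3419.0895 billion.

£3419 billion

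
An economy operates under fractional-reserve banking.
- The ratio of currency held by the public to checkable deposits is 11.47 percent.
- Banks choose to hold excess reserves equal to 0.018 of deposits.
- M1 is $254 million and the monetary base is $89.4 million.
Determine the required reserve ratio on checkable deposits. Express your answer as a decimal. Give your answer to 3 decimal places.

Using m = M/MB = 254/89.4 ≈ 2.841163. Since m = (1 + c)/(c + rr + e), the denominator satisfies c + rr + e = (1 + c)/m = (1 + 0.1147) / 2.841163 ≈ 0.392339.
With c = 0.1147 and e = 0.018, the required reserve ratio on checkable deposits is 0.392339 − 0.1147 − 0.018 = 0.259639.

0.260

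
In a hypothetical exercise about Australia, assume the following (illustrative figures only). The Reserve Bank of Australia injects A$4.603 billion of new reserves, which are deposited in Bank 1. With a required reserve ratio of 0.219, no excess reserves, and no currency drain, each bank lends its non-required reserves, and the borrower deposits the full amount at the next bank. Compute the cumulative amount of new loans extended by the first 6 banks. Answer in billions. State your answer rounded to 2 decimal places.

A$12.69 billion

Bank i lends (1 − rr)^i of the original deposit: Bank 1 lends 4.603·0.7810 ≈ 3.5949, Bank 2 lends 4.603·0.7810² ≈ 2.8077, and so on.
Summing a geometric series: total = 4.603·[0.7810·(1 − 0.7810^6) / (1 − 0.7810)] ≈ 12.6900 billion.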